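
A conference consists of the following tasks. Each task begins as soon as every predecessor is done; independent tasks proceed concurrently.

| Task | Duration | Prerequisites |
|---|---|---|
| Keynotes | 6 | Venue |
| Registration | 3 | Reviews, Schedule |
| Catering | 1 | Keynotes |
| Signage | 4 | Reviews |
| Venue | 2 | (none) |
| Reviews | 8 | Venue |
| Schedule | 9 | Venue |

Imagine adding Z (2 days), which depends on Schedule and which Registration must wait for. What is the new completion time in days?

Originally the conference takes 14 days.
With Z inserted, Registration now waits for max(Reviews, Schedule, Z).
New critical path: Venue→Schedule→Z→Registration = 2+9+2+3 = 16 ⇒ 16 days.

16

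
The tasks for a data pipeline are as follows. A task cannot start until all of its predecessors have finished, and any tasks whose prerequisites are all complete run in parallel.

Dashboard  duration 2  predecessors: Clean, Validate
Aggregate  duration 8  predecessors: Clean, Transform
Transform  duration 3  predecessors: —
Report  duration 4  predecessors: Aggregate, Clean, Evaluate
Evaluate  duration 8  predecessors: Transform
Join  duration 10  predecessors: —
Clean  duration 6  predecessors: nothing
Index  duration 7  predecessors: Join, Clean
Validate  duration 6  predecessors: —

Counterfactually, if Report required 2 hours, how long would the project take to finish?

As given, the longest chain is Clean→Aggregate→Report = 6+8+4 = 18, so the finish is 18 hours.
Report is on the critical path; changing it to 2 makes that path 16 hours.
The binding chain switches to Join→Index = 10+7 = 17; finish 17 hours.

17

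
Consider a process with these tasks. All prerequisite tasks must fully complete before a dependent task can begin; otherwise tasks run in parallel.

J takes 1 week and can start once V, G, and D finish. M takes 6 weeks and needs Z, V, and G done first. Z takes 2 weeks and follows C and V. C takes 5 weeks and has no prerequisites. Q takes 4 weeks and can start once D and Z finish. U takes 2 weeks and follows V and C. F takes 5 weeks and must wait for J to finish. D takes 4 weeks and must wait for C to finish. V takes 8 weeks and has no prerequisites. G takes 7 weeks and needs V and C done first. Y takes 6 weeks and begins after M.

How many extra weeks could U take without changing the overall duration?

The longest chain is V→G→M→Y = 8+7+6+6 = 27; overall finish 27 weeks.
U finishes as early as 10 and must finish by 27.
So U can slip 27 − 10 = 17 weeks.

17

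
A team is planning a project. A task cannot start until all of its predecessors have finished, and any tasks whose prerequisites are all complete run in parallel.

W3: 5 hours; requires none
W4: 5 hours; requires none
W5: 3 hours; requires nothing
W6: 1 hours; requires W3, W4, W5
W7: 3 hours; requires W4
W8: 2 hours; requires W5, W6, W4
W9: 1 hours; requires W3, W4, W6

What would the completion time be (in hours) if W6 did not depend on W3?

8

Before: longest chain W3→W6→W8 = 5+1+2 = 8, finish 8.
Dropping W3→W6 doesn't change W6's earliest start (5); another predecessor still binds.
New critical path: W4→W6→W8 = 5+1+2 = 8 ⇒ 8 hours.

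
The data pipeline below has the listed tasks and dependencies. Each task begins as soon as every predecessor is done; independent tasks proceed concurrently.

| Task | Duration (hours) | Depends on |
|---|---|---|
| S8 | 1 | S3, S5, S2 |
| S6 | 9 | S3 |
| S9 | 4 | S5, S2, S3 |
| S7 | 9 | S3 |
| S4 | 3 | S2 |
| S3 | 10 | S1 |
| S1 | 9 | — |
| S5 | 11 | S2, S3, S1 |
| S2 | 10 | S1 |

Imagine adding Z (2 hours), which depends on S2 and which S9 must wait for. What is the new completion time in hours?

34

Originally the project takes 34 hours.
With Z inserted, S9 now waits for max(S5, S2, S3, Z).
New critical path: S1→S2→S5→S9 = 9+10+11+4 = 34 ⇒ 34 hours.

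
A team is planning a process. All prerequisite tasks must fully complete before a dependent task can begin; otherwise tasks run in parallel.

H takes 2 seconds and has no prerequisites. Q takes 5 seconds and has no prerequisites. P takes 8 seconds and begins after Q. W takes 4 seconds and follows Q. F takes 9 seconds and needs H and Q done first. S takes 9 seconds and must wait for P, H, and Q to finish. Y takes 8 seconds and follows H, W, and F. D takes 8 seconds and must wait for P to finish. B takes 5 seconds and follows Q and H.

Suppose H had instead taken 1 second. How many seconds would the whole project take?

Critical path before the change: Q→P→S = 5+8+9 = 22 giving 22 seconds.
H has 3 seconds of float (longest path through it is 19).
That remains the longest chain; total 22 seconds.

22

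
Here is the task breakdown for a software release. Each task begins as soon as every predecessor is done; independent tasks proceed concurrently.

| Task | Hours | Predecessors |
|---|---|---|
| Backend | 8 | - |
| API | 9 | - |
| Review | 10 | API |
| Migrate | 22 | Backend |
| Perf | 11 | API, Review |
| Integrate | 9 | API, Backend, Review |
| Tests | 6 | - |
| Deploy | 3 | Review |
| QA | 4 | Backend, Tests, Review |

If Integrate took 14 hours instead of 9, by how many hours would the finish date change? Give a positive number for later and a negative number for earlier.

3

Critical path before the change: Backend→Migrate = 8+22 = 30 giving 30 hours.
The longest path through Integrate is only 28 hours, so Integrate has float 2.
Now API→Review→Integrate = 9+10+14 = 33 is longest, so the finish becomes 33 hours.
Change in finish: 33 − 30 = +3 hours.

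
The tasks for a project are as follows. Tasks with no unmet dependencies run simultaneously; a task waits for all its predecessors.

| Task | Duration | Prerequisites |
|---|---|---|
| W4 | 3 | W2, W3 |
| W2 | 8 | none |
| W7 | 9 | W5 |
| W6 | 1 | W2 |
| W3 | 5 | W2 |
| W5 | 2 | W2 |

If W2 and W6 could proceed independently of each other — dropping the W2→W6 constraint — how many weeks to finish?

19

Before: longest chain W2→W5→W7 = 8+2+9 = 19, finish 19.
Without W2→W6, W6's earliest start moves from 8 to 0.
New critical path: W2→W5→W7 = 8+2+9 = 19 ⇒ 19 weeks.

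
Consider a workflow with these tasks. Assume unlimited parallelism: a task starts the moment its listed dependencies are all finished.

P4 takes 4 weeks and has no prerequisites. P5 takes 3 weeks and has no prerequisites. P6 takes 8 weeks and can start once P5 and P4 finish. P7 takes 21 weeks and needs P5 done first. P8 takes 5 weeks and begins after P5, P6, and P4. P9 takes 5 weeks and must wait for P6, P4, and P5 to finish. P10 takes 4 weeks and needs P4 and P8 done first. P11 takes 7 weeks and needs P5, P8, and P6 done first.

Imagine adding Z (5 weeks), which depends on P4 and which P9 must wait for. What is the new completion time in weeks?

Originally the workflow takes 24 weeks.
With Z inserted, P9 now waits for max(P6, P4, P5, Z).
New critical path: P4→P6→P8→P11 = 4+8+5+7 = 24 ⇒ 24 weeks.

24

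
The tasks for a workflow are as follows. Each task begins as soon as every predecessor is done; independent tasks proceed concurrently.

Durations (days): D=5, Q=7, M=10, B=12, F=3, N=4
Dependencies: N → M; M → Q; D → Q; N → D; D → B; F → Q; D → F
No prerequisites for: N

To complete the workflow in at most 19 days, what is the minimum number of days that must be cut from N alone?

2

Current finish: 21 days; target: 19.
N is on every critical path, so each day cut from N cuts the finish by one (this holds down to a finish of 18).
Need 21 − 19 = 2 days off N → N becomes 2 days, finish becomes 19.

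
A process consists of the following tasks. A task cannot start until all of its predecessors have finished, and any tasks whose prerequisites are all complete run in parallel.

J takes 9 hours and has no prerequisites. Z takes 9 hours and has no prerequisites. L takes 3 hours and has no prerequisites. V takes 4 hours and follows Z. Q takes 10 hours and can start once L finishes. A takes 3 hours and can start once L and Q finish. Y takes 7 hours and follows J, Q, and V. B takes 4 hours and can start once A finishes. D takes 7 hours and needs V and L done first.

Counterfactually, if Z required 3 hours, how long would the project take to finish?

20

The binding path is Z→V→Y = 9+4+7 = 20; finish at 20 hours.
Z lies on that path, so at 3 hours the path becomes 14 hours.
Now L→Q→A→B = 3+10+3+4 = 20 is longest, so the finish becomes 20 hours.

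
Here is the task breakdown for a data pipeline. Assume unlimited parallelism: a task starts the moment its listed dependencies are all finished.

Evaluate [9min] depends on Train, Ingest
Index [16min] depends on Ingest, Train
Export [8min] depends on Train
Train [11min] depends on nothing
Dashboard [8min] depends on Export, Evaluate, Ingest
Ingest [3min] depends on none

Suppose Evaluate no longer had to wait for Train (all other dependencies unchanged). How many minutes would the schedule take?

Original critical path: Train→Evaluate→Dashboard = 11+9+8 = 28 ⇒ 28 minutes.
Without Train→Evaluate, Evaluate's earliest start moves from 11 to 3.
New critical path: Train→Export→Dashboard = 11+8+8 = 27 ⇒ 27 minutes.

27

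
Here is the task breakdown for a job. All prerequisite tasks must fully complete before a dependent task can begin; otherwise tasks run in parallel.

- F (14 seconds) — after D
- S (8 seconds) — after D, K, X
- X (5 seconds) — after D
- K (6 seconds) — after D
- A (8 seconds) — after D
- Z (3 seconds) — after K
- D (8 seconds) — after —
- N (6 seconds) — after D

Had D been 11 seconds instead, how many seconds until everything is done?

Baseline: D→K→S = 8+6+8 = 22 → 22 seconds.
D is on the critical path; changing it to 11 makes that path 25 seconds.
No other chain overtakes it, so the finish is 25 seconds.

25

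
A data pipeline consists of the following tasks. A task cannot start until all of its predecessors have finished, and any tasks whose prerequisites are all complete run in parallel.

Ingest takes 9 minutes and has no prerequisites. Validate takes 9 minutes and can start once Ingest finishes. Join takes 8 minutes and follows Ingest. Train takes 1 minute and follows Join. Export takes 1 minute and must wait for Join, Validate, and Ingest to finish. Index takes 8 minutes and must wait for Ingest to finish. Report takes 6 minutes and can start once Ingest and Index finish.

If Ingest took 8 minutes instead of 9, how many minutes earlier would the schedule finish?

1

Critical path before the change: Ingest→Index→Report = 9+8+6 = 23 giving 23 minutes.
Since Ingest is critical, the -1 change carries straight to that chain (now 22 minutes).
No other chain overtakes it, so the finish is 22 minutes.
Change in finish: 22 − 23 = -1 minutes.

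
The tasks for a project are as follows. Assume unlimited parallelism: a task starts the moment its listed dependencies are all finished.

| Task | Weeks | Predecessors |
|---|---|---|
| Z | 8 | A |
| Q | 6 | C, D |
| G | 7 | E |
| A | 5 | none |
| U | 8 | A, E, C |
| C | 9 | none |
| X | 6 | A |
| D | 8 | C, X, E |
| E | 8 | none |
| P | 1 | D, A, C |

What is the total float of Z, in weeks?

Critical path: A→X→D→Q = 5+6+8+6 = 25, so the finish is 25 weeks.
Longest path through Z: 13 weeks (earliest finish 13, latest finish 25).
Float = 25 − 13 = 12.

12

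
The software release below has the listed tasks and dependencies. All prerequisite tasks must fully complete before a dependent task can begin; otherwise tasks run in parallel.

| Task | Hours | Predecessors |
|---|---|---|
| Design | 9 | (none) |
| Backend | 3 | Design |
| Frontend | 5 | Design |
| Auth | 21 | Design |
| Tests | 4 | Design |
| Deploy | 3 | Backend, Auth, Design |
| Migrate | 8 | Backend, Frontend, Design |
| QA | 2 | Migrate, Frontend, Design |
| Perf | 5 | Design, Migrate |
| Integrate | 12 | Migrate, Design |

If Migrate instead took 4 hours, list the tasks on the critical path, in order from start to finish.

Design, Auth, Deploy

Baseline: Design→Frontend→Migrate→Integrate = 9+5+8+12 = 34 → 34 hours.
Migrate lies on that path, so at 4 hours the path becomes 30 hours.
New critical path: Design→Auth→Deploy = 9+21+3 = 33 ⇒ 33 hours.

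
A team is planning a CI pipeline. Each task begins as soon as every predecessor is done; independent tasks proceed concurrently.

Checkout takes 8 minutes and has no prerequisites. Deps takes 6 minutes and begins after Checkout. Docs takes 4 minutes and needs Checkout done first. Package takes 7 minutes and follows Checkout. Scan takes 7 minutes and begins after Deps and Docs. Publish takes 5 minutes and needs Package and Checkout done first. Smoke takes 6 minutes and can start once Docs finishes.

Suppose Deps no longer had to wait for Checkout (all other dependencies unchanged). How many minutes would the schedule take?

20

With the dependency in place, Checkout→Deps→Scan = 8+6+7 = 21 sets the finish at 21 minutes.
Without Checkout→Deps, Deps's earliest start moves from 8 to 0.
After: Checkout→Package→Publish = 8+7+5 = 20 → 20 minutes.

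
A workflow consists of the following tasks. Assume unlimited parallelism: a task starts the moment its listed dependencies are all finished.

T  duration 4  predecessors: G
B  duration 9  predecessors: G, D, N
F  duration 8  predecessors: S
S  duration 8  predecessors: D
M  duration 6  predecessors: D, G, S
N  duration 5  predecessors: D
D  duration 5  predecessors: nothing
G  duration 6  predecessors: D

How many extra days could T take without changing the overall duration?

Critical path: D→S→F = 5+8+8 = 21, so the finish is 21 days.
Longest path through T: 15 days (earliest finish 15, latest finish 21).
Float = 21 − 15 = 6.

6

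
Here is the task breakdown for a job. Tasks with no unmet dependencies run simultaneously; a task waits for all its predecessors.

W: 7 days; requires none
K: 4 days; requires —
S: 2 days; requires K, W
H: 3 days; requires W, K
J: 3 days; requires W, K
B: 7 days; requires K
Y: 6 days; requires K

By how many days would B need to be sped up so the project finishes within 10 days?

Current finish: 11 days; target: 10.
B is on every critical path, so each day cut from B cuts the finish by one (this holds down to a finish of 10).
Need 11 − 10 = 1 day off B → B becomes 6 days, finish becomes 10.

1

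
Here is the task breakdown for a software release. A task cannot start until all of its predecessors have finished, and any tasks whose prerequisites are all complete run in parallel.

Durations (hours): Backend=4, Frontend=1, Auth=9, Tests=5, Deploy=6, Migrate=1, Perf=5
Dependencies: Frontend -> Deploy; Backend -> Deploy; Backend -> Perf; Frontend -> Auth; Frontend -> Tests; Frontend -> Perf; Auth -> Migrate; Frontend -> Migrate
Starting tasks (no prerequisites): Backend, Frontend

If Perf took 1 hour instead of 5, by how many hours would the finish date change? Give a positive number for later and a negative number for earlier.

0

The binding path is Frontend→Auth→Migrate = 1+9+1 = 11; finish at 11 hours.
Perf is off the critical path — its longest chain is 9 hours, giving 2 of slack.
The critical path is still Frontend→Auth→Migrate; finish is now 11 hours.
Change in finish: 11 − 11 = +0 hours.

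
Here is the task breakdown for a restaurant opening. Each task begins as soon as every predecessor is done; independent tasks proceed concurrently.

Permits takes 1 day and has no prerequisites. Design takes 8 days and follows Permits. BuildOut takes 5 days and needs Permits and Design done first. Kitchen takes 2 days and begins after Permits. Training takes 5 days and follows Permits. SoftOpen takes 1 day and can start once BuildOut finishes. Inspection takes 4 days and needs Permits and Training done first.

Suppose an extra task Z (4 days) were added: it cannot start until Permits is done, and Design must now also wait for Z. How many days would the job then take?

Originally the job takes 15 days.
With Z inserted, Design now waits for max(Permits, Z).
New critical path: Permits→Z→Design→BuildOut→SoftOpen = 1+4+8+5+1 = 19 ⇒ 19 days.

19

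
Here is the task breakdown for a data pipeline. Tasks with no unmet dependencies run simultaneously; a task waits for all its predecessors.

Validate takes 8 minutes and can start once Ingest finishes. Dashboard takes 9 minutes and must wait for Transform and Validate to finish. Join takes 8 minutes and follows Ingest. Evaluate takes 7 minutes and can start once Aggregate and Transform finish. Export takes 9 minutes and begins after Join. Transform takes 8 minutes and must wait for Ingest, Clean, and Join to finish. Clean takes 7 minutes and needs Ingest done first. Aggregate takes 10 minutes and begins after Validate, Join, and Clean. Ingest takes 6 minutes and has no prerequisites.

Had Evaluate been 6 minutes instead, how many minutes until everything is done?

As given, the longest chain is Ingest→Validate→Aggregate→Evaluate = 6+8+10+7 = 31, so the finish is 31 minutes.
Evaluate lies on that path, so at 6 minutes the path becomes 30 minutes.
The binding chain switches to Ingest→Join→Transform→Dashboard = 6+8+8+9 = 31; finish 31 minutes.

31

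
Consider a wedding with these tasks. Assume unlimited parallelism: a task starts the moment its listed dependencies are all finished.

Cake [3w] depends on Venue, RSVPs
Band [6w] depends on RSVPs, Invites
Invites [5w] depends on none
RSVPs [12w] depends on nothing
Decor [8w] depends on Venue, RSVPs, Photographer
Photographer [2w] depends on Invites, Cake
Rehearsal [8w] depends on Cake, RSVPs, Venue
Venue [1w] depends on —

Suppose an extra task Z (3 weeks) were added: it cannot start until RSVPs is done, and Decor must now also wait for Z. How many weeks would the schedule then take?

25

Originally the schedule takes 25 weeks.
With Z inserted, Decor now waits for max(Venue, RSVPs, Photographer, Z).
New critical path: RSVPs→Cake→Photographer→Decor = 12+3+2+8 = 25 ⇒ 25 weeks.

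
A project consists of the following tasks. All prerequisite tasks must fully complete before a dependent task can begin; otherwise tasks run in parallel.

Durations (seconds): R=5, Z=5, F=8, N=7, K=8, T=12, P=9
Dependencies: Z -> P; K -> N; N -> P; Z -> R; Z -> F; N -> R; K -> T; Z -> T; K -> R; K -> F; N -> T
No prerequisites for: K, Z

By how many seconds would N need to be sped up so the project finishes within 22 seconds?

5

Current finish: 27 seconds; target: 22.
N is on every critical path, so each second cut from N cuts the finish by one (this holds down to a finish of 21).
Need 27 − 22 = 5 seconds off N → N becomes 2 seconds, finish becomes 22.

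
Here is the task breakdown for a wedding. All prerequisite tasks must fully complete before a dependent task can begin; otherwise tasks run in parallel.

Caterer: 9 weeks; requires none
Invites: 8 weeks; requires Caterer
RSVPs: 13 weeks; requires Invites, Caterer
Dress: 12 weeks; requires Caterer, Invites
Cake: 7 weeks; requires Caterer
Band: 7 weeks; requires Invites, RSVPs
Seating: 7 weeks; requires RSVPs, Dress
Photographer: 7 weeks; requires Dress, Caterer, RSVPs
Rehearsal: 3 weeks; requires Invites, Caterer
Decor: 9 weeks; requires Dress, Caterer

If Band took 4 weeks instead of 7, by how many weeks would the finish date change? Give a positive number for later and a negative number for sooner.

0

The binding path is Caterer→Invites→Dress→Decor = 9+8+12+9 = 38; finish at 38 weeks.
Band has 1 week of float (longest path through it is 37).
No other chain overtakes it, so the finish is 38 weeks.
Change in finish: 38 − 38 = +0 weeks.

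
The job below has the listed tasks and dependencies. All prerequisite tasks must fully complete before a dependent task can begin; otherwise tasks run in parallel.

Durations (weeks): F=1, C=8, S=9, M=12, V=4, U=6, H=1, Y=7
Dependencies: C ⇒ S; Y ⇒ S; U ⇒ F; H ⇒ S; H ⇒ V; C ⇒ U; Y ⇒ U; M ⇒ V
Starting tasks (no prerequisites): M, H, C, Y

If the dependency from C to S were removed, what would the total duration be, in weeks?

16

Before: longest chain C→S = 8+9 = 17, finish 17.
Without C→S, S's earliest start moves from 8 to 7.
After: M→V = 12+4 = 16 → 16 weeks.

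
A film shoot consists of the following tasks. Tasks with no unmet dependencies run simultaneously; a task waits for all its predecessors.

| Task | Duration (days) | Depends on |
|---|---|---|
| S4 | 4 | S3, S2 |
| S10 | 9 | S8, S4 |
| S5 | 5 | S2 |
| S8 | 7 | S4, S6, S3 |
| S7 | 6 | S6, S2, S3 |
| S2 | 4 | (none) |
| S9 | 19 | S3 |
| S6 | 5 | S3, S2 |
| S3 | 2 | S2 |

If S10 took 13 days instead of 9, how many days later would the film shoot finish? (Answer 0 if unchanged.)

4

The binding path is S2→S3→S6→S8→S10 = 4+2+5+7+9 = 27; finish at 27 days.
S10 lies on that path, so at 13 days the path becomes 31 days.
That remains the longest chain; total 31 days.
Change in finish: 31 − 27 = +4 days.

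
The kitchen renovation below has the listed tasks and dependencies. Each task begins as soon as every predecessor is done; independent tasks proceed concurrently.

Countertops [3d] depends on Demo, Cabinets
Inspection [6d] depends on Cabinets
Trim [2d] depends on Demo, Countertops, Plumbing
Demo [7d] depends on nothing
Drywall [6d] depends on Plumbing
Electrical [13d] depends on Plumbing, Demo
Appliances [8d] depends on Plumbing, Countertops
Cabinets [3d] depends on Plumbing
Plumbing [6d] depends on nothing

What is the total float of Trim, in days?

6

The longest chain is Demo→Electrical = 7+13 = 20; overall finish 20 days.
Trim finishes as early as 14 and must finish by 20.
Float = 20 − 14 = 6.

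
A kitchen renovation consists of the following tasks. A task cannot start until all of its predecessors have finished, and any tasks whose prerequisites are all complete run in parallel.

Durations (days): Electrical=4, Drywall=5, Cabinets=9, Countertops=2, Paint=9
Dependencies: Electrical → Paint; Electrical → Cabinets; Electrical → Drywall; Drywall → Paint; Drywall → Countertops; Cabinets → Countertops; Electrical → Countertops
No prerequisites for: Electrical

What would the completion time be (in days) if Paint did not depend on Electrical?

18

With the dependency in place, Electrical→Drywall→Paint = 4+5+9 = 18 sets the finish at 18 days.
Dropping Electrical→Paint doesn't change Paint's earliest start (9); another predecessor still binds.
New critical path: Electrical→Drywall→Paint = 4+5+9 = 18 ⇒ 18 days.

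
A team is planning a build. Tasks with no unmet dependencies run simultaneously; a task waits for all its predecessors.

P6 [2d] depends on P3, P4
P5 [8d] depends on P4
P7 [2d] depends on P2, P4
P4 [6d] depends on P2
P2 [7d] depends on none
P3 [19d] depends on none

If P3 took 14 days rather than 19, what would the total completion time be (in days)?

Baseline: P3→P6 = 19+2 = 21 → 21 days.
Since P3 is critical, the -5 change carries straight to that chain (now 16 days).
New critical path: P2→P4→P5 = 7+6+8 = 21 ⇒ 21 days.

21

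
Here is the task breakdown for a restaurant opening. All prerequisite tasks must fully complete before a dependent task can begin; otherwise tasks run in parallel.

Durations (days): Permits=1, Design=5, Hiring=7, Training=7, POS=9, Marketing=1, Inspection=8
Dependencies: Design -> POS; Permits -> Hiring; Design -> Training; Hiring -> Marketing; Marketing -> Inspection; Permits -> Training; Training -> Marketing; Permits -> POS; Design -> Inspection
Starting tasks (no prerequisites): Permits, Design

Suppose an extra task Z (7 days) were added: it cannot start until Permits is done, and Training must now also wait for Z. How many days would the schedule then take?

Originally the schedule takes 21 days.
With Z inserted, Training now waits for max(Design, Permits, Z).
New critical path: Permits→Z→Training→Marketing→Inspection = 1+7+7+1+8 = 24 ⇒ 24 days.

24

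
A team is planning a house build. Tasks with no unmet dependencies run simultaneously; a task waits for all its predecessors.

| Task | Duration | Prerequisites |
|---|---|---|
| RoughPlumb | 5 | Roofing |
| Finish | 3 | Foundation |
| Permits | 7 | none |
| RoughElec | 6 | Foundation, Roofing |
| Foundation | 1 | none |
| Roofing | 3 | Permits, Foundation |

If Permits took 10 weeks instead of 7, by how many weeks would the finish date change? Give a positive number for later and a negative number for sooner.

3

Critical path before the change: Permits→Roofing→RoughElec = 7+3+6 = 16 giving 16 weeks.
Permits is on the critical path; changing it to 10 makes that path 19 weeks.
The critical path is still Permits→Roofing→RoughElec; finish is now 19 weeks.
Change in finish: 19 − 16 = +3 weeks.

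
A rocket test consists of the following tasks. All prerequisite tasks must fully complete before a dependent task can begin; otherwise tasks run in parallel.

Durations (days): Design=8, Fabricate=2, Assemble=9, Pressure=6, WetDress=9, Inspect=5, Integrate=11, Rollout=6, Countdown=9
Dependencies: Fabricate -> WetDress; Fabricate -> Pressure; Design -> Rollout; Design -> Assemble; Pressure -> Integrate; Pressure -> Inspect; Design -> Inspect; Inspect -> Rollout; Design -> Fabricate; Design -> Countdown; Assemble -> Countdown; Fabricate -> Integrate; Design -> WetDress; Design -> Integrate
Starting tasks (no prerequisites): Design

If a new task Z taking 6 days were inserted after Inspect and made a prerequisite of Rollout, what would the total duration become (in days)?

Originally the rocket test takes 27 days.
With Z inserted, Rollout now waits for max(Inspect, Design, Z).
New critical path: Design→Fabricate→Pressure→Inspect→Z→Rollout = 8+2+6+5+6+6 = 33 ⇒ 33 days.

33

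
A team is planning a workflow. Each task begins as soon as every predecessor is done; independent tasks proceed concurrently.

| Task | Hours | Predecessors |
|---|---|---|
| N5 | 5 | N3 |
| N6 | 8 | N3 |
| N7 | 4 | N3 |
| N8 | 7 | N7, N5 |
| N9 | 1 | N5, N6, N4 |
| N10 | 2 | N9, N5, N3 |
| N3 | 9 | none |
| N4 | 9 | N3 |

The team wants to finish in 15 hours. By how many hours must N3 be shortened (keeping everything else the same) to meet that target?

Current finish: 21 hours; target: 15.
N3 is on every critical path, so each hour cut from N3 cuts the finish by one (this holds down to a finish of 13).
Need 21 − 15 = 6 hours off N3 → N3 becomes 3 hours, finish becomes 15.

6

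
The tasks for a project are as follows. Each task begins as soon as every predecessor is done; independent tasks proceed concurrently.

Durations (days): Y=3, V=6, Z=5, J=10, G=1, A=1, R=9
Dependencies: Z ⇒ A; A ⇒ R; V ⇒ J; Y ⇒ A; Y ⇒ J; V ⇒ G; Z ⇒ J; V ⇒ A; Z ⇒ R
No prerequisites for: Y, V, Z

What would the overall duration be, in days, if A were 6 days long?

Baseline: V→A→R = 6+1+9 = 16 → 16 days.
A lies on that path, so at 6 days the path becomes 21 days.
No other chain overtakes it, so the finish is 21 days.

21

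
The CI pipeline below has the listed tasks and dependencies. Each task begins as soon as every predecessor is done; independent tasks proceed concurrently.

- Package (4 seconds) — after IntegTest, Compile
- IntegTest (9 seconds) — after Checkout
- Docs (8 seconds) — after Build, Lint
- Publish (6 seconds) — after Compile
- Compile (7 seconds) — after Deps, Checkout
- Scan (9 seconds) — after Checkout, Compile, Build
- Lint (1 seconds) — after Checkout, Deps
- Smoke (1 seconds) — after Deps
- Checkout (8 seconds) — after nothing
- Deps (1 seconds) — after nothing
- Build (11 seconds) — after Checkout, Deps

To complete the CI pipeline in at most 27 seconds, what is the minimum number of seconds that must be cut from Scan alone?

1

Current finish: 28 seconds; target: 27.
Scan is on every critical path, so each second cut from Scan cuts the finish by one (this holds down to a finish of 27).
Need 28 − 27 = 1 second off Scan → Scan becomes 8 seconds, finish becomes 27.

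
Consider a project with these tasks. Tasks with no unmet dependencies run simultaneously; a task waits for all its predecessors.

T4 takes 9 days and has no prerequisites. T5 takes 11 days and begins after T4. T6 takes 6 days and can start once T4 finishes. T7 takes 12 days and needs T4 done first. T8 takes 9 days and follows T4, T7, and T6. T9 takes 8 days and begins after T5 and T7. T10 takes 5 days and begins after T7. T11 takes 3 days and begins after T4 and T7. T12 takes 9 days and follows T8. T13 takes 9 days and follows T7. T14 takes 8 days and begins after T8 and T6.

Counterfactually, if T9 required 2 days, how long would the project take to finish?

The binding path is T4→T7→T8→T12 = 9+12+9+9 = 39; finish at 39 days.
T9 has 10 days of float (longest path through it is 29).
No other chain overtakes it, so the finish is 39 days.

39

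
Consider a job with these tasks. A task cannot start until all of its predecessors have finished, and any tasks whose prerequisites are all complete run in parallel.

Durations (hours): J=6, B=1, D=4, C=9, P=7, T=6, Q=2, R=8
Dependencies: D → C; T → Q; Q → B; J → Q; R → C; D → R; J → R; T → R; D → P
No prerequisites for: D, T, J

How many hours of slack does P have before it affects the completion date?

12

Critical path: T→R→C = 6+8+9 = 23, so the finish is 23 hours.
The longest chain containing P totals 11 hours.
So P can slip 23 − 11 = 12 hours.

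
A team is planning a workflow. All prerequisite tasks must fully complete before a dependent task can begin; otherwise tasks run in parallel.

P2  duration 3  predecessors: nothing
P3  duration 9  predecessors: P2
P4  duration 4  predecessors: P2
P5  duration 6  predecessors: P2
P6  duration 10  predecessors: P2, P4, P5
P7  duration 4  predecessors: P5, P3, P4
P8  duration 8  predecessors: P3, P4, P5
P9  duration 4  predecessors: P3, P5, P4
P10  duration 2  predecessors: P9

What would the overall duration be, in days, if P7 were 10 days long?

22

Critical path before the change: P2→P3→P8 = 3+9+8 = 20 giving 20 days.
The longest path through P7 is only 16 days, so P7 has float 4.
The binding chain switches to P2→P3→P7 = 3+9+10 = 22; finish 22 days.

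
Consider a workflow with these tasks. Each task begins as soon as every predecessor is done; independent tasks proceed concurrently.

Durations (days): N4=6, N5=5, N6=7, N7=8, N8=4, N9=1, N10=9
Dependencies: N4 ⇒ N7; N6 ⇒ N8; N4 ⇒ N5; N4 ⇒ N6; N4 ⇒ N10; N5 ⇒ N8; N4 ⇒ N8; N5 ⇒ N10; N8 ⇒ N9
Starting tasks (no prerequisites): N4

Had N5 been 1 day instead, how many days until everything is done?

18

The binding path is N4→N5→N10 = 6+5+9 = 20; finish at 20 days.
N5 is on the critical path; changing it to 1 makes that path 16 days.
Now N4→N6→N8→N9 = 6+7+4+1 = 18 is longest, so the finish becomes 18 days.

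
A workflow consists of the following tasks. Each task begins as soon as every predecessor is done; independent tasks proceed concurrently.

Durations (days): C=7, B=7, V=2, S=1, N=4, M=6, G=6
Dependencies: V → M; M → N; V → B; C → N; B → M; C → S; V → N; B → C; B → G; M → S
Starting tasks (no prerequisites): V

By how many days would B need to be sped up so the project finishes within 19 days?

Current finish: 20 days; target: 19.
B is on every critical path, so each day cut from B cuts the finish by one (this holds down to a finish of 14).
Need 20 − 19 = 1 day off B → B becomes 6 days, finish becomes 19.

1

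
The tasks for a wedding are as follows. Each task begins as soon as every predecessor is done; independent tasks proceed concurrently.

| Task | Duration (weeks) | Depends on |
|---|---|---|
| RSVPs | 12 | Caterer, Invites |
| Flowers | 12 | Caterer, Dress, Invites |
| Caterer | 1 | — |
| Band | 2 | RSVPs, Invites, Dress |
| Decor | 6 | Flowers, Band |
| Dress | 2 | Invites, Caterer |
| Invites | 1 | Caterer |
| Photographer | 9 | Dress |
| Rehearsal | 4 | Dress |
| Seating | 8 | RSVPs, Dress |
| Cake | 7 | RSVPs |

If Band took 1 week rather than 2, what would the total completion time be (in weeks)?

22

As given, the longest chain is Caterer→Invites→RSVPs→Band→Decor = 1+1+12+2+6 = 22, so the finish is 22 weeks.
Since Band is critical, the -1 change carries straight to that chain (now 21 weeks).
New critical path: Caterer→Invites→RSVPs→Seating = 1+1+12+8 = 22 ⇒ 22 weeks.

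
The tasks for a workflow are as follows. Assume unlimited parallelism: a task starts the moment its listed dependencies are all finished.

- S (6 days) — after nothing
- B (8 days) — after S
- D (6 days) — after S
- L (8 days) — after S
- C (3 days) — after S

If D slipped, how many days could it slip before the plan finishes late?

Critical path: S→L = 6+8 = 14, so the finish is 14 days.
D finishes as early as 12 and must finish by 14.
Slack of D = 8 − 6 = 2 days.

2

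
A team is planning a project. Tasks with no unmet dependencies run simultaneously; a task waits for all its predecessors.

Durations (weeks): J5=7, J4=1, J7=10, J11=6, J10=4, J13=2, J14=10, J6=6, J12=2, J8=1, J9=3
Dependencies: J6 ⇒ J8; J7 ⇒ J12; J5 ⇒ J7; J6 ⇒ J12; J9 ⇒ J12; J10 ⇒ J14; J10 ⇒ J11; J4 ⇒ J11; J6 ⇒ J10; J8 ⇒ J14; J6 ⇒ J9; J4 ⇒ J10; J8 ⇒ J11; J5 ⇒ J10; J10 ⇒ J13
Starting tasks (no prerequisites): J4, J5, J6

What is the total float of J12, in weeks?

2

J5→J10→J14 = 7+4+10 = 21 sets the makespan at 21 weeks.
Longest path through J12: 19 weeks (earliest finish 19, latest finish 21).
So J12 can slip 21 − 19 = 2 weeks.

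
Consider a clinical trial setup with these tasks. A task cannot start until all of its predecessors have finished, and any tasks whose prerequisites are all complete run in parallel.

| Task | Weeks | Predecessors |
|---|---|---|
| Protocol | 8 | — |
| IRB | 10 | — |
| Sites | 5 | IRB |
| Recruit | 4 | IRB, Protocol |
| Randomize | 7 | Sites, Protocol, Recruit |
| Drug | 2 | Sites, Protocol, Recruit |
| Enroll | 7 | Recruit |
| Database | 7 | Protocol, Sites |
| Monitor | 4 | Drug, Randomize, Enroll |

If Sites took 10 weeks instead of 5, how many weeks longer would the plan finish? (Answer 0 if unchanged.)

5

Critical path before the change: IRB→Sites→Randomize→Monitor = 10+5+7+4 = 26 giving 26 weeks.
Since Sites is critical, the +5 change carries straight to that chain (now 31 weeks).
The critical path is still IRB→Sites→Randomize→Monitor; finish is now 31 weeks.
Change in finish: 31 − 26 = +5 weeks.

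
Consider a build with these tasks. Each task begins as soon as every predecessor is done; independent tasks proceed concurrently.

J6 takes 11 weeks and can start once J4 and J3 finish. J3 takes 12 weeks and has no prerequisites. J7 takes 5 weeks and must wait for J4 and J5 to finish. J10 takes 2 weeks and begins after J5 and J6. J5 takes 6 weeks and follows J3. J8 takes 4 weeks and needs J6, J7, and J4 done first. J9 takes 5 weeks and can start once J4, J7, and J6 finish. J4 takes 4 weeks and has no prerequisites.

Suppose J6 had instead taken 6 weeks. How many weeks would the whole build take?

28

Baseline: J3→J6→J9 = 12+11+5 = 28 → 28 weeks.
Since J6 is critical, the -5 change carries straight to that chain (now 23 weeks).
New critical path: J3→J5→J7→J9 = 12+6+5+5 = 28 ⇒ 28 weeks.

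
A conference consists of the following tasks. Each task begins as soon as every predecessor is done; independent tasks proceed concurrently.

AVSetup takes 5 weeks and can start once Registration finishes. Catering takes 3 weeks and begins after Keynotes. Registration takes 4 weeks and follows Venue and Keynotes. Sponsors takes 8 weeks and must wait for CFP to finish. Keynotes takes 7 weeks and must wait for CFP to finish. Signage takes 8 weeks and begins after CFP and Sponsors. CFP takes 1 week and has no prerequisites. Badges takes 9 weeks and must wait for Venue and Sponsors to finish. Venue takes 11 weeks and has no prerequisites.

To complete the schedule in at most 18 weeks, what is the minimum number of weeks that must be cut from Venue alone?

Current finish: 20 weeks; target: 18.
Venue is on every critical path, so each week cut from Venue cuts the finish by one (this holds down to a finish of 18).
Need 20 − 18 = 2 weeks off Venue → Venue becomes 9 weeks, finish becomes 18.

2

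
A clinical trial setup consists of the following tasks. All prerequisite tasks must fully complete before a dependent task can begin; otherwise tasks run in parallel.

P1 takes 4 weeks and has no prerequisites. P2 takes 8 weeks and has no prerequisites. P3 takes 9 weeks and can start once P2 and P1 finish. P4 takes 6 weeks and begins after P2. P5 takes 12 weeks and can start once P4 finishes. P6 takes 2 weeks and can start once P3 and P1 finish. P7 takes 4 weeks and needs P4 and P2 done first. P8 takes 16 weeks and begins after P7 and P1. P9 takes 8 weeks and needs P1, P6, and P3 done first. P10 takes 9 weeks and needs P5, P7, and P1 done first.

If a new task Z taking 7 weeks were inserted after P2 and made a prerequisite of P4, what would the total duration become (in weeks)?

42

Originally the clinical trial setup takes 35 weeks.
With Z inserted, P4 now waits for max(P2, Z).
New critical path: P2→Z→P4→P5→P10 = 8+7+6+12+9 = 42 ⇒ 42 weeks.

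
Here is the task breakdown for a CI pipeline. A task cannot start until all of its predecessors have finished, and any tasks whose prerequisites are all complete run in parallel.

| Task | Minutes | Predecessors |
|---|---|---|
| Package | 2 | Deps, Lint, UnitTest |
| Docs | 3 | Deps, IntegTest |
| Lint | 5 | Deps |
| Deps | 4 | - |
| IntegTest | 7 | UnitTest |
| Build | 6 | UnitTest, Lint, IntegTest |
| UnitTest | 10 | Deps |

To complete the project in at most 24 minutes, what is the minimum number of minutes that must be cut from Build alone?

3

Current finish: 27 minutes; target: 24.
Build is on every critical path, so each minute cut from Build cuts the finish by one (this holds down to a finish of 24).
Need 27 − 24 = 3 minutes off Build → Build becomes 3 minutes, finish becomes 24.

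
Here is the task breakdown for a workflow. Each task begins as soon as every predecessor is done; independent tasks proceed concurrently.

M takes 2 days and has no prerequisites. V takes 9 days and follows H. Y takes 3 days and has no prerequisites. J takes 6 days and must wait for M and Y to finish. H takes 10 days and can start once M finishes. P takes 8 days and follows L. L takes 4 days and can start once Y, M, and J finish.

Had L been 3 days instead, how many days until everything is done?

21

Baseline: Y→J→L→P = 3+6+4+8 = 21 → 21 days.
L lies on that path, so at 3 days the path becomes 20 days.
New critical path: M→H→V = 2+10+9 = 21 ⇒ 21 days.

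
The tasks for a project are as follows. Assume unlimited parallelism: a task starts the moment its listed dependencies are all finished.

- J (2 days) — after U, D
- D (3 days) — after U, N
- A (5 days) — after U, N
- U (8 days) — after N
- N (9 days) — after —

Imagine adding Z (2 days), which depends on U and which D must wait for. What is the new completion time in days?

24

Originally the project takes 22 days.
With Z inserted, D now waits for max(U, N, Z).
New critical path: N→U→Z→D→J = 9+8+2+3+2 = 24 ⇒ 24 days.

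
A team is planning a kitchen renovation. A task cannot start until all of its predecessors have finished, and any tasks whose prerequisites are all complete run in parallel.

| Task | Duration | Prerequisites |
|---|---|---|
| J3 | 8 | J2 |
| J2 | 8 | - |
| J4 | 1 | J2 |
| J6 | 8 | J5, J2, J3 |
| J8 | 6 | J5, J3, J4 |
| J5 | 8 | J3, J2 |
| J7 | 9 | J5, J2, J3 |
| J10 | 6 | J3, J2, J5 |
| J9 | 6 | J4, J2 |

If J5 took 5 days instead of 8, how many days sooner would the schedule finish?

As given, the longest chain is J2→J3→J5→J7 = 8+8+8+9 = 33, so the finish is 33 days.
J5 lies on that path, so at 5 days the path becomes 30 days.
The critical path is still J2→J3→J5→J7; finish is now 30 days.
Change in finish: 30 − 33 = -3 days.

3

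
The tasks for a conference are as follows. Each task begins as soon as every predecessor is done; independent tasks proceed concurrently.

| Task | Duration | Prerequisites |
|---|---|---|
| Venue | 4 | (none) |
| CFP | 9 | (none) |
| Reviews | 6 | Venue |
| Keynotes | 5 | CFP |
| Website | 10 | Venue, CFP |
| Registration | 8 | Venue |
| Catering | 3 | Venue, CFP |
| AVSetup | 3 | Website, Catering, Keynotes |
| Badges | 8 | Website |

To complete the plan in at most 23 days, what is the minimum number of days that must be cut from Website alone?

4

Current finish: 27 days; target: 23.
Website is on every critical path, so each day cut from Website cuts the finish by one (this holds down to a finish of 18).
Need 27 − 23 = 4 days off Website → Website becomes 6 days, finish becomes 23.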